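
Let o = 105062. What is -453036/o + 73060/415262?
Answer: -45113201428/10907064061 ≈ -4.1361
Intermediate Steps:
-453036/o + 73060/415262 = -453036/105062 + 73060/415262 = -453036*1/105062 + 73060*(1/415262) = -226518/52531 + 36530/207631 = -45113201428/10907064061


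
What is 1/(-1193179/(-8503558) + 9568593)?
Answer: 8503558/81367086747073 ≈ 1.0451e-7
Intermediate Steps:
1/(-1193179/(-8503558) + 9568593) = 1/(-1193179*(-1/8503558) + 9568593) = 1/(1193179/8503558 + 9568593) = 1/(81367086747073/8503558) = 8503558/81367086747073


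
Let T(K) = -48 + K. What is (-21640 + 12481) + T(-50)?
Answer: -9257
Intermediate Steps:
(-21640 + 12481) + T(-50) = (-21640 + 12481) + (-48 - 50) = -9159 - 98 = -9257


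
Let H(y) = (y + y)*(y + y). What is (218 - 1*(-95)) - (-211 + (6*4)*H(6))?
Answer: -2932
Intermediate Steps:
H(y) = 4*y² (H(y) = (2*y)*(2*y) = 4*y²)
(218 - 1*(-95)) - (-211 + (6*4)*H(6)) = (218 - 1*(-95)) - (-211 + (6*4)*(4*6²)) = (218 + 95) - (-211 + 24*(4*36)) = 313 - (-211 + 24*144) = 313 - (-211 + 3456) = 313 - 1*3245 = 313 - 3245 = -2932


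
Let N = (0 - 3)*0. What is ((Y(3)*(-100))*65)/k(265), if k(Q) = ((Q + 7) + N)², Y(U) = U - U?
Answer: 0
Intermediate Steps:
Y(U) = 0
N = 0 (N = -3*0 = 0)
k(Q) = (7 + Q)² (k(Q) = ((Q + 7) + 0)² = ((7 + Q) + 0)² = (7 + Q)²)
((Y(3)*(-100))*65)/k(265) = ((0*(-100))*65)/((7 + 265)²) = (0*65)/(272²) = 0/73984 = 0*(1/73984) = 0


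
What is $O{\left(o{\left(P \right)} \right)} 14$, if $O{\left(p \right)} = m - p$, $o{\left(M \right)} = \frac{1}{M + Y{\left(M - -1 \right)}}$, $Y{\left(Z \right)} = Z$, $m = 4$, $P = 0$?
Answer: $42$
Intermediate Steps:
$o{\left(M \right)} = \frac{1}{1 + 2 M}$ ($o{\left(M \right)} = \frac{1}{M + \left(M - -1\right)} = \frac{1}{M + \left(M + 1\right)} = \frac{1}{M + \left(1 + M\right)} = \frac{1}{1 + 2 M}$)
$O{\left(p \right)} = 4 - p$
$O{\left(o{\left(P \right)} \right)} 14 = \left(4 - \frac{1}{1 + 2 \cdot 0}\right) 14 = \left(4 - \frac{1}{1 + 0}\right) 14 = \left(4 - 1^{-1}\right) 14 = \left(4 - 1\right) 14 = 3 \cdot 14 = 42$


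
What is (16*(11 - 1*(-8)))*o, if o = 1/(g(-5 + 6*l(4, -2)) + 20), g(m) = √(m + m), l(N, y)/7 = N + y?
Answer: 3040/121 - 152*√158/121 ≈ 9.3338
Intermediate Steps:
l(N, y) = 7*N + 7*y (l(N, y) = 7*(N + y) = 7*N + 7*y)
g(m) = √2*√m (g(m) = √(2*m) = √2*√m)
o = 1/(20 + √158) (o = 1/(√2*√(-5 + 6*(7*4 + 7*(-2))) + 20) = 1/(√2*√(-5 + 6*(28 - 14)) + 20) = 1/(√2*√(-5 + 6*14) + 20) = 1/(√2*√(-5 + 84) + 20) = 1/(√2*√79 + 20) = 1/(√158 + 20) = 1/(20 + √158) ≈ 0.030703)
(16*(11 - 1*(-8)))*o = (16*(11 - 1*(-8)))*(10/121 - √158/242) = (16*(11 + 8))*(10/121 - √158/242) = (16*19)*(10/121 - √158/242) = 304*(10/121 - √158/242) = 3040/121 - 152*√158/121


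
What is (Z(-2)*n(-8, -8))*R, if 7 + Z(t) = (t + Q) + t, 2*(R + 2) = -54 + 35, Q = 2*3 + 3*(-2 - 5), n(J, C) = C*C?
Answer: 19136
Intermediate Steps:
n(J, C) = C²
Q = -15 (Q = 6 + 3*(-7) = 6 - 21 = -15)
R = -23/2 (R = -2 + (-54 + 35)/2 = -2 + (½)*(-19) = -2 - 19/2 = -23/2 ≈ -11.500)
Z(t) = -22 + 2*t (Z(t) = -7 + ((t - 15) + t) = -7 + ((-15 + t) + t) = -7 + (-15 + 2*t) = -22 + 2*t)
(Z(-2)*n(-8, -8))*R = ((-22 + 2*(-2))*(-8)²)*(-23/2) = ((-22 - 4)*64)*(-23/2) = -26*64*(-23/2) = -1664*(-23/2) = 19136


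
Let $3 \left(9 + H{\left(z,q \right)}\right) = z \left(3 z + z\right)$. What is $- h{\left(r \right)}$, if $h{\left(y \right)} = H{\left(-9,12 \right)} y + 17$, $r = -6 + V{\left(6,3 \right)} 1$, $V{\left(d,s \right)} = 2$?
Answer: $379$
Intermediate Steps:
$H{\left(z,q \right)} = -9 + \frac{4 z^{2}}{3}$ ($H{\left(z,q \right)} = -9 + \frac{z \left(3 z + z\right)}{3} = -9 + \frac{z 4 z}{3} = -9 + \frac{4 z^{2}}{3}$)
$r = -4$ ($r = -6 + 2 \cdot 1 = -6 + 2 = -4$)
$h{\left(y \right)} = 17 + 99 y$ ($h{\left(y \right)} = \left(-9 + \frac{4 \left(-9\right)^{2}}{3}\right) y + 17 = \left(-9 + \frac{4}{3} \cdot 81\right) y + 17 = \left(-9 + 108\right) y + 17 = 99 y + 17 = 17 + 99 y$)
$- h{\left(r \right)} = - (17 + 99 \left(-4\right)) = - (17 - 396) = \left(-1\right) \left(-379\right) = 379$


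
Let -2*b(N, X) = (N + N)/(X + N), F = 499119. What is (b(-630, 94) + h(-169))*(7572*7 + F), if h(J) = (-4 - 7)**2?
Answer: 17730325899/268 ≈ 6.6158e+7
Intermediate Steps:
b(N, X) = -N/(N + X) (b(N, X) = -(N + N)/(2*(X + N)) = -2*N/(2*(N + X)) = -N/(N + X))
h(J) = 121 (h(J) = (-11)**2 = 121)
(b(-630, 94) + h(-169))*(7572*7 + F) = (-1*(-630)/(-630 + 94) + 121)*(7572*7 + 499119) = (-1*(-630)/(-536) + 121)*(53004 + 499119) = (-1*(-630)*(-1/536) + 121)*552123 = (-315/268 + 121)*552123 = (32113/268)*552123 = 17730325899/268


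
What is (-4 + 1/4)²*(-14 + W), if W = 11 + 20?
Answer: 3825/16 ≈ 239.06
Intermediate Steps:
W = 31
(-4 + 1/4)²*(-14 + W) = (-4 + 1/4)²*(-14 + 31) = (-4 + ¼)²*17 = (-15/4)²*17 = (225/16)*17 = 3825/16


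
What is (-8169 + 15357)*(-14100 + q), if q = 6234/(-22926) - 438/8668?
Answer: -839214659866650/8280107 ≈ -1.0135e+8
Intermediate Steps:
q = -5339825/16560214 (q = 6234*(-1/22926) - 438*1/8668 = -1039/3821 - 219/4334 = -5339825/16560214 ≈ -0.32245)
(-8169 + 15357)*(-14100 + q) = (-8169 + 15357)*(-14100 - 5339825/16560214) = 7188*(-233504357225/16560214) = -839214659866650/8280107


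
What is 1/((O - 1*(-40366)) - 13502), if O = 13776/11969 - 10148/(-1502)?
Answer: 8988719/241544023698 ≈ 3.7214e-5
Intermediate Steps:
O = 71076482/8988719 (O = 13776*(1/11969) - 10148*(-1/1502) = 13776/11969 + 5074/751 = 71076482/8988719 ≈ 7.9073)
1/((O - 1*(-40366)) - 13502) = 1/((71076482/8988719 - 1*(-40366)) - 13502) = 1/((71076482/8988719 + 40366) - 13502) = 1/(362909707636/8988719 - 13502) = 1/(241544023698/8988719) = 8988719/241544023698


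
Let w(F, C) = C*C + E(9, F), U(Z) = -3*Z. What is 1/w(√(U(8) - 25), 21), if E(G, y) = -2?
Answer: 1/439 ≈ 0.0022779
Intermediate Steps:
w(F, C) = -2 + C² (w(F, C) = C*C - 2 = C² - 2 = -2 + C²)
1/w(√(U(8) - 25), 21) = 1/(-2 + 21²) = 1/(-2 + 441) = 1/439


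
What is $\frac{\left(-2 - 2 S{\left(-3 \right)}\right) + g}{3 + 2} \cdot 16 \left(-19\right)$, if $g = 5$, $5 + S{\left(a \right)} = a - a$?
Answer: $- \frac{3952}{5} \approx -790.4$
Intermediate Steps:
$S{\left(a \right)} = -5$ ($S{\left(a \right)} = -5 + \left(a - a\right) = -5 + 0 = -5$)
$\frac{\left(-2 - 2 S{\left(-3 \right)}\right) + g}{3 + 2} \cdot 16 \left(-19\right) = \frac{\left(-2 - -10\right) + 5}{3 + 2} \cdot 16 \left(-19\right) = \frac{\left(-2 + 10\right) + 5}{5} \cdot 16 \left(-19\right) = \left(8 + 5\right) \frac{1}{5} \cdot 16 \left(-19\right) = 13 \cdot \frac{1}{5} \cdot 16 \left(-19\right) = \frac{13}{5} \cdot 16 \left(-19\right) = \frac{208}{5} \left(-19\right) = - \frac{3952}{5}$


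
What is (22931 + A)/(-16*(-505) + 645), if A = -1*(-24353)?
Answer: 47284/8725 ≈ 5.4194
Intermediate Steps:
A = 24353
(22931 + A)/(-16*(-505) + 645) = (22931 + 24353)/(-16*(-505) + 645) = 47284/(8080 + 645) = 47284/8725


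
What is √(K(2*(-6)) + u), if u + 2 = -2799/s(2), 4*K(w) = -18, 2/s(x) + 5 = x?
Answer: 4*√262 ≈ 64.746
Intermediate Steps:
s(x) = 2/(-5 + x)
K(w) = -9/2 (K(w) = (¼)*(-18) = -9/2)
u = 8393/2 (u = -2 - 2799/(2/(-5 + 2)) = -2 - 2799/(2/(-3)) = -2 - 2799/(2*(-⅓)) = -2 - 2799/(-⅔) = -2 - 2799*(-3/2) = -2 + 8397/2 = 8393/2 ≈ 4196.5)
√(K(2*(-6)) + u) = √(-9/2 + 8393/2) = √4192 = 4*√262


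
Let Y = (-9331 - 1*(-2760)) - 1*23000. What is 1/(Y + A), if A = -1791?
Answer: -1/31362 ≈ -3.1886e-5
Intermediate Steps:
Y = -29571 (Y = (-9331 + 2760) - 23000 = -6571 - 23000 = -29571)
1/(Y + A) = 1/(-29571 - 1791) = 1/(-31362) = -1/31362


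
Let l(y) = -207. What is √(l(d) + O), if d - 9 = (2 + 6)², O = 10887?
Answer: 2*√2670 ≈ 103.34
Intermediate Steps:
d = 73 (d = 9 + (2 + 6)² = 9 + 8² = 9 + 64 = 73)
√(l(d) + O) = √(-207 + 10887) = √10680 = 2*√2670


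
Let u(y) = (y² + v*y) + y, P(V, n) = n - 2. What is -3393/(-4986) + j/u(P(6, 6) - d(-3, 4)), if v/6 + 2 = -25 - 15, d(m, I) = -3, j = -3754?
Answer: 340454/118279 ≈ 2.8784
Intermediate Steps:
v = -252 (v = -12 + 6*(-25 - 15) = -12 + 6*(-40) = -12 - 240 = -252)
P(V, n) = -2 + n
u(y) = y² - 251*y (u(y) = (y² - 252*y) + y = y² - 251*y)
-3393/(-4986) + j/u(P(6, 6) - d(-3, 4)) = -3393/(-4986) - 3754*1/((-251 + ((-2 + 6) - 1*(-3)))*((-2 + 6) - 1*(-3))) = -3393*(-1/4986) - 3754*1/((-251 + (4 + 3))*(4 + 3)) = 377/554 - 3754*1/(7*(-251 + 7)) = 377/554 - 3754/(7*(-244)) = 377/554 - 3754/(-1708) = 377/554 - 3754*(-1/1708) = 377/554 + 1877/854 = 340454/118279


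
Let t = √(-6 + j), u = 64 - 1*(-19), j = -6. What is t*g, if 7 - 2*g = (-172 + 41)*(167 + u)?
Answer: 32757*I*√3 ≈ 56737.0*I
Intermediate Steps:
u = 83 (u = 64 + 19 = 83)
t = 2*I*√3 (t = √(-6 - 6) = √(-12) = 2*I*√3 ≈ 3.4641*I)
g = 32757/2 (g = 7/2 - (-172 + 41)*(167 + 83)/2 = 7/2 - (-131)*250/2 = 7/2 - ½*(-32750) = 7/2 + 16375 = 32757/2 ≈ 16379.)
t*g = (2*I*√3)*(32757/2) = 32757*I*√3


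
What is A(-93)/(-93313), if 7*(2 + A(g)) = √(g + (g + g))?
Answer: 2/93313 - 3*I*√31/653191 ≈ 2.1433e-5 - 2.5572e-5*I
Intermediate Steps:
A(g) = -2 + √3*√g/7 (A(g) = -2 + √(g + (g + g))/7 = -2 + √(g + 2*g)/7 = -2 + √(3*g)/7 = -2 + (√3*√g)/7 = -2 + √3*√g/7)
A(-93)/(-93313) = (-2 + √3*√(-93)/7)/(-93313) = (-2 + √3*(I*√93)/7)*(-1/93313) = (-2 + 3*I*√31/7)*(-1/93313) = 2/93313 - 3*I*√31/653191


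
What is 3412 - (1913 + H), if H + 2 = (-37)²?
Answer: 132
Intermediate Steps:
H = 1367 (H = -2 + (-37)² = -2 + 1369 = 1367)
3412 - (1913 + H) = 3412 - (1913 + 1367) = 3412 - 1*3280 = 3412 - 3280 = 132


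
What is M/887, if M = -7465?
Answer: -7465/887 ≈ -8.4160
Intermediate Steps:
M/887 = -7465/887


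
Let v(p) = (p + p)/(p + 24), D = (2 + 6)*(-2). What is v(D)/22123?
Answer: -4/22123 ≈ -0.00018081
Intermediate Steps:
D = -16 (D = 8*(-2) = -16)
v(p) = 2*p/(24 + p) (v(p) = (2*p)/(24 + p) = 2*p/(24 + p))
v(D)/22123 = (2*(-16)/(24 - 16))/22123 = (2*(-16)/8)*(1/22123) = (2*(-16)*(1/8))*(1/22123) = -4*1/22123 = -4/22123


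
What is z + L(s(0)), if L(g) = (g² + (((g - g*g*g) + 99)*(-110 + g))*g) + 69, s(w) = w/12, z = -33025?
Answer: -32956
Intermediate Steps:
s(w) = w/12 (s(w) = w*(1/12) = w/12)
L(g) = 69 + g² + g*(-110 + g)*(99 + g - g³) (L(g) = (g² + (((g - g²*g) + 99)*(-110 + g))*g) + 69 = (g² + (((g - g³) + 99)*(-110 + g))*g) + 69 = (g² + ((99 + g - g³)*(-110 + g))*g) + 69 = (g² + ((-110 + g)*(99 + g - g³))*g) + 69 = (g² + g*(-110 + g)*(99 + g - g³)) + 69 = 69 + g² + g*(-110 + g)*(99 + g - g³))
z + L(s(0)) = -33025 + (69 + ((1/12)*0)³ - ((1/12)*0)⁵ - 1815*0/2 - 10*((1/12)*0)² + 110*((1/12)*0)⁴) = -33025 + (69 + 0³ - 1*0⁵ - 10890*0 - 10*0² + 110*0⁴) = -33025 + (69 + 0 - 1*0 + 0 - 10*0 + 110*0) = -33025 + (69 + 0 + 0 + 0 + 0 + 0) = -33025 + 69 = -32956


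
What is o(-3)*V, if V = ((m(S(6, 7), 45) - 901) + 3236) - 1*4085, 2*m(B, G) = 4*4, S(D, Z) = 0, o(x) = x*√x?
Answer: 5226*I*√3 ≈ 9051.7*I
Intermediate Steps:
o(x) = x^(3/2)
m(B, G) = 8 (m(B, G) = (4*4)/2 = (½)*16 = 8)
V = -1742 (V = ((8 - 901) + 3236) - 1*4085 = (-893 + 3236) - 4085 = 2343 - 4085 = -1742)
o(-3)*V = (-3)^(3/2)*(-1742) = -3*I*√3*(-1742) = 5226*I*√3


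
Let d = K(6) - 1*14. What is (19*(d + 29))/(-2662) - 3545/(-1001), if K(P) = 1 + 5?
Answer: 821581/242242 ≈ 3.3916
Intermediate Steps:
K(P) = 6
d = -8 (d = 6 - 1*14 = 6 - 14 = -8)
(19*(d + 29))/(-2662) - 3545/(-1001) = (19*(-8 + 29))/(-2662) - 3545/(-1001) = (19*21)*(-1/2662) - 3545*(-1/1001) = 399*(-1/2662) + 3545/1001 = -399/2662 + 3545/1001 = 821581/242242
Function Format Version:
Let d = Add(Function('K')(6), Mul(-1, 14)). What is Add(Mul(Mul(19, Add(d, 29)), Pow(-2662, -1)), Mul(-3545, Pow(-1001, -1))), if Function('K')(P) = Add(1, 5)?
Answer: Rational(821581, 242242) ≈ 3.3916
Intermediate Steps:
Function('K')(P) = 6
d = -8 (d = Add(6, Mul(-1, 14)) = Add(6, -14) = -8)
Add(Mul(Mul(19, Add(d, 29)), Pow(-2662, -1)), Mul(-3545, Pow(-1001, -1))) = Add(Mul(Mul(19, Add(-8, 29)), Pow(-2662, -1)), Mul(-3545, Pow(-1001, -1))) = Add(Mul(Mul(19, 21), Rational(-1, 2662)), Mul(-3545, Rational(-1, 1001))) = Add(Mul(399, Rational(-1, 2662)), Rational(3545, 1001)) = Add(Rational(-399, 2662), Rational(3545, 1001)) = Rational(821581, 242242)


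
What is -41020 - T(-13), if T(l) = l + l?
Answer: -40994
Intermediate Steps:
T(l) = 2*l
-41020 - T(-13) = -41020 - 2*(-13) = -41020 - 1*(-26) = -41020 + 26 = -40994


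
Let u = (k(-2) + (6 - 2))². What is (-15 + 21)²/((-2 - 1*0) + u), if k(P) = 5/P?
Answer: 144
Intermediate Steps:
u = 9/4 (u = (5/(-2) + (6 - 2))² = (5*(-½) + 4)² = (-5/2 + 4)² = (3/2)² = 9/4 ≈ 2.2500)
(-15 + 21)²/((-2 - 1*0) + u) = (-15 + 21)²/((-2 - 1*0) + 9/4) = 6²/((-2 + 0) + 9/4) = 36/(-2 + 9/4) = 36/(¼) = 36*4 = 144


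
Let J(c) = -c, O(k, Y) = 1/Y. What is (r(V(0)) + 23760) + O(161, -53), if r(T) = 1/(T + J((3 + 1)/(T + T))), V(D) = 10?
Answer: 61704936/2597 ≈ 23760.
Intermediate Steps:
r(T) = 1/(T - 2/T) (r(T) = 1/(T - (3 + 1)/(T + T)) = 1/(T - 4/(2*T)) = 1/(T - 4*1/(2*T)) = 1/(T - 2/T))
(r(V(0)) + 23760) + O(161, -53) = (10/(-2 + 10**2) + 23760) + 1/(-53) = (10/(-2 + 100) + 23760) - 1/53 = (10/98 + 23760) - 1/53 = (10*(1/98) + 23760) - 1/53 = (5/49 + 23760) - 1/53 = 1164245/49 - 1/53 = 61704936/2597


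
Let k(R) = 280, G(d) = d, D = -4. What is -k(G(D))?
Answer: -280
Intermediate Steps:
-k(G(D)) = -1*280 = -280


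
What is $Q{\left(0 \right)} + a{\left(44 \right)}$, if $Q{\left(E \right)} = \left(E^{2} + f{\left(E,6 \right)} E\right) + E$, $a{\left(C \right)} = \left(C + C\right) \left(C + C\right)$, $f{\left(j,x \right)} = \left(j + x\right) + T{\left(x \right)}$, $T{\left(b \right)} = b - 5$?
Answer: $7744$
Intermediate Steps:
$T{\left(b \right)} = -5 + b$ ($T{\left(b \right)} = b - 5 = -5 + b$)
$f{\left(j,x \right)} = -5 + j + 2 x$ ($f{\left(j,x \right)} = \left(j + x\right) + \left(-5 + x\right) = -5 + j + 2 x$)
$a{\left(C \right)} = 4 C^{2}$ ($a{\left(C \right)} = 2 C 2 C = 4 C^{2}$)
$Q{\left(E \right)} = E + E^{2} + E \left(7 + E\right)$ ($Q{\left(E \right)} = \left(E^{2} + \left(-5 + E + 2 \cdot 6\right) E\right) + E = \left(E^{2} + \left(-5 + E + 12\right) E\right) + E = \left(E^{2} + \left(7 + E\right) E\right) + E = \left(E^{2} + E \left(7 + E\right)\right) + E = E + E^{2} + E \left(7 + E\right)$)
$Q{\left(0 \right)} + a{\left(44 \right)} = 2 \cdot 0 \left(4 + 0\right) + 4 \cdot 44^{2} = 2 \cdot 0 \cdot 4 + 4 \cdot 1936 = 0 + 7744 = 7744$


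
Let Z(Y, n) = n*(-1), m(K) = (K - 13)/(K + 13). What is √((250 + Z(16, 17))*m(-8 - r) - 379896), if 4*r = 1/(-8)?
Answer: I*√9872455439/161 ≈ 617.14*I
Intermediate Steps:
r = -1/32 (r = (¼)/(-8) = (¼)*(-⅛) = -1/32 ≈ -0.031250)
m(K) = (-13 + K)/(13 + K)
Z(Y, n) = -n
√((250 + Z(16, 17))*m(-8 - r) - 379896) = √((250 - 1*17)*((-13 + (-8 - 1*(-1/32)))/(13 + (-8 - 1*(-1/32)))) - 379896) = √((250 - 17)*((-13 + (-8 + 1/32))/(13 + (-8 + 1/32))) - 379896) = √(233*((-13 - 255/32)/(13 - 255/32)) - 379896) = √(233*(-671/32/(161/32)) - 379896) = √(233*((32/161)*(-671/32)) - 379896) = √(233*(-671/161) - 379896) = √(-156343/161 - 379896) = √(-61319599/161) = I*√9872455439/161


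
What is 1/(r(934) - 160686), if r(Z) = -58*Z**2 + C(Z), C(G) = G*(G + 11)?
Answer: -1/49874704 ≈ -2.0050e-8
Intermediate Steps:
C(G) = G*(11 + G)
r(Z) = -58*Z**2 + Z*(11 + Z)
1/(r(934) - 160686) = 1/(934*(11 - 57*934) - 160686) = 1/(934*(11 - 53238) - 160686) = 1/(934*(-53227) - 160686) = 1/(-49714018 - 160686) = 1/(-49874704) = -1/49874704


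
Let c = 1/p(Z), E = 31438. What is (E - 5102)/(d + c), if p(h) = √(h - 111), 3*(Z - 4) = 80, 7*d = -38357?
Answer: -426039177256/88643381839 + 322616*I*√723/88643381839 ≈ -4.8062 + 9.7861e-5*I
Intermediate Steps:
d = -38357/7 (d = (⅐)*(-38357) = -38357/7 ≈ -5479.6)
Z = 92/3 (Z = 4 + (⅓)*80 = 4 + 80/3 = 92/3 ≈ 30.667)
p(h) = √(-111 + h)
c = -I*√723/241 (c = 1/(√(-111 + 92/3)) = 1/(√(-241/3)) = 1/(I*√723/3) = -I*√723/241 ≈ -0.11157*I)
(E - 5102)/(d + c) = (31438 - 5102)/(-38357/7 - I*√723/241) = 26336/(-38357/7 - I*√723/241)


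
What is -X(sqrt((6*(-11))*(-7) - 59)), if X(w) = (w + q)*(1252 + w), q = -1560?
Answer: 1952717 + 308*sqrt(403) ≈ 1.9589e+6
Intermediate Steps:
X(w) = (-1560 + w)*(1252 + w) (X(w) = (w - 1560)*(1252 + w) = (-1560 + w)*(1252 + w))
-X(sqrt((6*(-11))*(-7) - 59)) = -(-1953120 + (sqrt((6*(-11))*(-7) - 59))**2 - 308*sqrt((6*(-11))*(-7) - 59)) = -(-1953120 + (sqrt(-66*(-7) - 59))**2 - 308*sqrt(-66*(-7) - 59)) = -(-1953120 + (sqrt(462 - 59))**2 - 308*sqrt(462 - 59)) = -(-1953120 + (sqrt(403))**2 - 308*sqrt(403)) = -(-1953120 + 403 - 308*sqrt(403)) = -(-1952717 - 308*sqrt(403)) = 1952717 + 308*sqrt(403)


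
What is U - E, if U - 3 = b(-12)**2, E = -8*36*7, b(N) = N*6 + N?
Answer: 9075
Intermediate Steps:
b(N) = 7*N (b(N) = 6*N + N = 7*N)
E = -2016 (E = -288*7 = -2016)
U = 7059 (U = 3 + (7*(-12))**2 = 3 + (-84)**2 = 3 + 7056 = 7059)
U - E = 7059 - 1*(-2016) = 7059 + 2016 = 9075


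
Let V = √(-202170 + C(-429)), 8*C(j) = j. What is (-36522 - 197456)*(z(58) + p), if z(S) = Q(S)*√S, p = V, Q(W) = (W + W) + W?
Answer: -40712172*√58 - 116989*I*√3235578/2 ≈ -3.1005e+8 - 1.0522e+8*I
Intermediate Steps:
Q(W) = 3*W (Q(W) = 2*W + W = 3*W)
C(j) = j/8
V = I*√3235578/4 (V = √(-202170 + (⅛)*(-429)) = √(-202170 - 429/8) = √(-1617789/8) = I*√3235578/4 ≈ 449.69*I)
p = I*√3235578/4 ≈ 449.69*I
z(S) = 3*S^(3/2) (z(S) = (3*S)*√S = 3*S^(3/2))
(-36522 - 197456)*(z(58) + p) = (-36522 - 197456)*(3*58^(3/2) + I*√3235578/4) = -233978*(3*(58*√58) + I*√3235578/4) = -233978*(174*√58 + I*√3235578/4) = -40712172*√58 - 116989*I*√3235578/2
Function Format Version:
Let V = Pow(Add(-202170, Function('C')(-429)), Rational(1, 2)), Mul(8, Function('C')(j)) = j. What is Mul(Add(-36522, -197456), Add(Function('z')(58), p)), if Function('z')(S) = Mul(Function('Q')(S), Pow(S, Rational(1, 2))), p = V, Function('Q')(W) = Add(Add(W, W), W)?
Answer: Add(Mul(-40712172, Pow(58, Rational(1, 2))), Mul(Rational(-116989, 2), I, Pow(3235578, Rational(1, 2)))) ≈ Add(-3.1005e+8, Mul(-1.0522e+8, I))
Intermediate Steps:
Function('Q')(W) = Mul(3, W) (Function('Q')(W) = Add(Mul(2, W), W) = Mul(3, W))
Function('C')(j) = Mul(Rational(1, 8), j)
V = Mul(Rational(1, 4), I, Pow(3235578, Rational(1, 2))) (V = Pow(Add(-202170, Mul(Rational(1, 8), -429)), Rational(1, 2)) = Pow(Add(-202170, Rational(-429, 8)), Rational(1, 2)) = Pow(Rational(-1617789, 8), Rational(1, 2)) = Mul(Rational(1, 4), I, Pow(3235578, Rational(1, 2))) ≈ Mul(449.69, I))
p = Mul(Rational(1, 4), I, Pow(3235578, Rational(1, 2))) ≈ Mul(449.69, I)
Function('z')(S) = Mul(3, Pow(S, Rational(3, 2))) (Function('z')(S) = Mul(Mul(3, S), Pow(S, Rational(1, 2))) = Mul(3, Pow(S, Rational(3, 2))))
Mul(Add(-36522, -197456), Add(Function('z')(58), p)) = Mul(Add(-36522, -197456), Add(Mul(3, Pow(58, Rational(3, 2))), Mul(Rational(1, 4), I, Pow(3235578, Rational(1, 2))))) = Mul(-233978, Add(Mul(3, Mul(58, Pow(58, Rational(1, 2)))), Mul(Rational(1, 4), I, Pow(3235578, Rational(1, 2))))) = Mul(-233978, Add(Mul(174, Pow(58, Rational(1, 2))), Mul(Rational(1, 4), I, Pow(3235578, Rational(1, 2))))) = Add(Mul(-40712172, Pow(58, Rational(1, 2))), Mul(Rational(-116989, 2), I, Pow(3235578, Rational(1, 2))))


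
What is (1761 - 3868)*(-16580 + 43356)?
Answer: -56417032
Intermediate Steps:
(1761 - 3868)*(-16580 + 43356) = -2107*26776 = -56417032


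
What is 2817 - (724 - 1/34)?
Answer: 71163/34 ≈ 2093.0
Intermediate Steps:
2817 - (724 - 1/34) = 2817 - 1*24615/34 = 2817 - 24615/34 = 71163/34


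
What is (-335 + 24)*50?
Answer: -15550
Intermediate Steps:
(-335 + 24)*50 = -311*50 = -15550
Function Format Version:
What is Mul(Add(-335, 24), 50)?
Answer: -15550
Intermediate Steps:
Mul(Add(-335, 24), 50) = Mul(-311, 50) = -15550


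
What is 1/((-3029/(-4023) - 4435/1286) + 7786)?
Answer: 5173578/40267531597 ≈ 0.00012848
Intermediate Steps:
1/((-3029/(-4023) - 4435/1286) + 7786) = 1/((-3029*(-1/4023) - 4435*1/1286) + 7786) = 1/((3029/4023 - 4435/1286) + 7786) = 1/(-13946711/5173578 + 7786) = 1/(40267531597/5173578) = 5173578/40267531597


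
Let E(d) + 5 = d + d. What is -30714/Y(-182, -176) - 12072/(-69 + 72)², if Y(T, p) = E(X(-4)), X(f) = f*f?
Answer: -22310/9 ≈ -2478.9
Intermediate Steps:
X(f) = f²
E(d) = -5 + 2*d (E(d) = -5 + (d + d) = -5 + 2*d)
Y(T, p) = 27 (Y(T, p) = -5 + 2*(-4)² = -5 + 2*16 = -5 + 32 = 27)
-30714/Y(-182, -176) - 12072/(-69 + 72)² = -30714/27 - 12072/(-69 + 72)² = -30714*1/27 - 12072/(3²) = -10238/9 - 12072/9 = -10238/9 - 12072*⅑ = -10238/9 - 4024/3 = -22310/9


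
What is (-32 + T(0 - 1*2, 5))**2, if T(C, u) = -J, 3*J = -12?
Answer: 784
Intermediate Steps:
J = -4 (J = (1/3)*(-12) = -4)
T(C, u) = 4 (T(C, u) = -1*(-4) = 4)
(-32 + T(0 - 1*2, 5))**2 = (-32 + 4)**2 = (-28)**2 = 784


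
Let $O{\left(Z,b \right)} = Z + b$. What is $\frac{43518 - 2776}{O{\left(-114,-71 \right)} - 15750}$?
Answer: $- \frac{40742}{15935} \approx -2.5568$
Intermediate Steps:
$\frac{43518 - 2776}{O{\left(-114,-71 \right)} - 15750} = \frac{43518 - 2776}{\left(-114 - 71\right) - 15750} = \frac{40742}{-185 - 15750} = \frac{40742}{-15935} = 40742 \left(- \frac{1}{15935}\right) = - \frac{40742}{15935}$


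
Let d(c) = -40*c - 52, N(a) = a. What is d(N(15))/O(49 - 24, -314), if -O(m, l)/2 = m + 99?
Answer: 163/62 ≈ 2.6290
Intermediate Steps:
O(m, l) = -198 - 2*m (O(m, l) = -2*(m + 99) = -2*(99 + m) = -198 - 2*m)
d(c) = -52 - 40*c
d(N(15))/O(49 - 24, -314) = (-52 - 40*15)/(-198 - 2*(49 - 24)) = (-52 - 600)/(-198 - 2*25) = -652/(-198 - 50) = -652/(-248) = -652*(-1/248) = 163/62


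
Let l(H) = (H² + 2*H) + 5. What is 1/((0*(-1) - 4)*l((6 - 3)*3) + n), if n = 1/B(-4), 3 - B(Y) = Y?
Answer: -7/2911 ≈ -0.0024047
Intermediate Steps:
B(Y) = 3 - Y
l(H) = 5 + H² + 2*H
n = ⅐ (n = 1/(3 - 1*(-4)) = 1/(3 + 4) = 1/7 = ⅐ ≈ 0.14286)
1/((0*(-1) - 4)*l((6 - 3)*3) + n) = 1/((0*(-1) - 4)*(5 + ((6 - 3)*3)² + 2*((6 - 3)*3)) + ⅐) = 1/((0 - 4)*(5 + (3*3)² + 2*(3*3)) + ⅐) = 1/(-4*(5 + 9² + 2*9) + ⅐) = 1/(-4*(5 + 81 + 18) + ⅐) = 1/(-4*104 + ⅐) = 1/(-416 + ⅐) = 1/(-2911/7) = -7/2911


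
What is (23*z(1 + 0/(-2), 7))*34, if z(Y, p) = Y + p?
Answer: 6256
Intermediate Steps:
(23*z(1 + 0/(-2), 7))*34 = (23*((1 + 0/(-2)) + 7))*34 = (23*((1 + 0*(-½)) + 7))*34 = (23*((1 + 0) + 7))*34 = (23*(1 + 7))*34 = (23*8)*34 = 184*34 = 6256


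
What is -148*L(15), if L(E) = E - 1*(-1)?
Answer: -2368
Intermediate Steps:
L(E) = 1 + E (L(E) = E + 1 = 1 + E)
-148*L(15) = -148*(1 + 15) = -148*16 = -2368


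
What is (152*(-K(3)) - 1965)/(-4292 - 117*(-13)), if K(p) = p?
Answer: 2421/2771 ≈ 0.87369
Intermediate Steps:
(152*(-K(3)) - 1965)/(-4292 - 117*(-13)) = (152*(-1*3) - 1965)/(-4292 - 117*(-13)) = (152*(-3) - 1965)/(-4292 + 1521) = (-456 - 1965)/(-2771) = -2421*(-1/2771) = 2421/2771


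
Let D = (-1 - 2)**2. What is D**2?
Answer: 81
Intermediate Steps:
D = 9 (D = (-3)**2 = 9)
D**2 = 9**2 = 81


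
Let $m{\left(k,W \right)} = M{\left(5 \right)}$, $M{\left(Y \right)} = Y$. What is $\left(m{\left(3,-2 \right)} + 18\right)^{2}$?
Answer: $529$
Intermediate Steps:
$m{\left(k,W \right)} = 5$
$\left(m{\left(3,-2 \right)} + 18\right)^{2} = \left(5 + 18\right)^{2} = 23^{2} = 529$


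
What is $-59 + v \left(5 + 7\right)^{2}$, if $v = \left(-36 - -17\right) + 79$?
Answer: $8581$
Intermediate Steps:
$v = 60$ ($v = \left(-36 + 17\right) + 79 = -19 + 79 = 60$)
$-59 + v \left(5 + 7\right)^{2} = -59 + 60 \left(5 + 7\right)^{2} = -59 + 60 \cdot 12^{2} = -59 + 60 \cdot 144 = -59 + 8640 = 8581$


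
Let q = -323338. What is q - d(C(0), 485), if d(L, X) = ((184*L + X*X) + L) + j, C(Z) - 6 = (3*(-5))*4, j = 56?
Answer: -548629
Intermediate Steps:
C(Z) = -54 (C(Z) = 6 + (3*(-5))*4 = 6 - 15*4 = 6 - 60 = -54)
d(L, X) = 56 + X**2 + 185*L (d(L, X) = ((184*L + X*X) + L) + 56 = ((184*L + X**2) + L) + 56 = ((X**2 + 184*L) + L) + 56 = (X**2 + 185*L) + 56 = 56 + X**2 + 185*L)
q - d(C(0), 485) = -323338 - (56 + 485**2 + 185*(-54)) = -323338 - (56 + 235225 - 9990) = -323338 - 1*225291 = -323338 - 225291 = -548629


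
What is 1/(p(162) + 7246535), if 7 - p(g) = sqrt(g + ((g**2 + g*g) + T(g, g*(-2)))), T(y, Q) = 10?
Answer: 3623271/26256185452552 + sqrt(13165)/26256185452552 ≈ 1.3800e-7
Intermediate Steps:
p(g) = 7 - sqrt(10 + g + 2*g**2) (p(g) = 7 - sqrt(g + ((g**2 + g*g) + 10)) = 7 - sqrt(g + ((g**2 + g**2) + 10)) = 7 - sqrt(g + (2*g**2 + 10)) = 7 - sqrt(g + (10 + 2*g**2)) = 7 - sqrt(10 + g + 2*g**2))
1/(p(162) + 7246535) = 1/((7 - sqrt(10 + 162 + 2*162**2)) + 7246535) = 1/((7 - sqrt(10 + 162 + 2*26244)) + 7246535) = 1/((7 - sqrt(10 + 162 + 52488)) + 7246535) = 1/((7 - sqrt(52660)) + 7246535) = 1/((7 - 2*sqrt(13165)) + 7246535) = 1/(7246542 - 2*sqrt(13165))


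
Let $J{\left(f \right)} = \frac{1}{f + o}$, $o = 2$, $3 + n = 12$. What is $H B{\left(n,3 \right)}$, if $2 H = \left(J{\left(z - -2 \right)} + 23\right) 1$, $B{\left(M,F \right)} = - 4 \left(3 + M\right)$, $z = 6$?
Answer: $- \frac{2772}{5} \approx -554.4$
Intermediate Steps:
$n = 9$ ($n = -3 + 12 = 9$)
$B{\left(M,F \right)} = -12 - 4 M$
$J{\left(f \right)} = \frac{1}{2 + f}$ ($J{\left(f \right)} = \frac{1}{f + 2} = \frac{1}{2 + f}$)
$H = \frac{231}{20}$ ($H = \frac{\left(\frac{1}{2 + \left(6 - -2\right)} + 23\right) 1}{2} = \frac{\left(\frac{1}{2 + \left(6 + 2\right)} + 23\right) 1}{2} = \frac{\left(\frac{1}{2 + 8} + 23\right) 1}{2} = \frac{\left(\frac{1}{10} + 23\right) 1}{2} = \frac{\frac{231}{10} \cdot 1}{2} = \frac{1}{2} \cdot \frac{231}{10} = \frac{231}{20} \approx 11.55$)
$H B{\left(n,3 \right)} = \frac{231 \left(-12 - 36\right)}{20} = \frac{231}{20} \left(-48\right) = - \frac{2772}{5}$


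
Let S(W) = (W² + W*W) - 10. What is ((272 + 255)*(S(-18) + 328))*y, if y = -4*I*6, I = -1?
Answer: 12217968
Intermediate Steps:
S(W) = -10 + 2*W² (S(W) = (W² + W²) - 10 = 2*W² - 10 = -10 + 2*W²)
y = 24 (y = -4*(-1)*6 = 4*6 = 24)
((272 + 255)*(S(-18) + 328))*y = ((272 + 255)*((-10 + 2*(-18)²) + 328))*24 = (527*((-10 + 2*324) + 328))*24 = (527*((-10 + 648) + 328))*24 = (527*(638 + 328))*24 = (527*966)*24 = 509082*24 = 12217968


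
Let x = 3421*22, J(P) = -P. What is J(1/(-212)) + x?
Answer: 15955545/212 ≈ 75262.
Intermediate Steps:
x = 75262
J(1/(-212)) + x = -1/(-212) + 75262 = -1*(-1/212) + 75262 = 1/212 + 75262 = 15955545/212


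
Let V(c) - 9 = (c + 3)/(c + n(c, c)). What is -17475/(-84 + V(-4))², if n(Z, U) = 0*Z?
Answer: -279600/89401 ≈ -3.1275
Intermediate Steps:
n(Z, U) = 0
V(c) = 9 + (3 + c)/c (V(c) = 9 + (c + 3)/(c + 0) = 9 + (3 + c)/c)
-17475/(-84 + V(-4))² = -17475/(-84 + (10 + 3/(-4)))² = -17475/(-84 + (10 + 3*(-¼)))² = -17475/(-84 + (10 - ¾))² = -17475/(-84 + 37/4)² = -17475/((-299/4)²) = -17475/89401/16 = -17475*16/89401 = -279600/89401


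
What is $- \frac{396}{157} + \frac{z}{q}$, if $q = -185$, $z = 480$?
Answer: $- \frac{29724}{5809} \approx -5.1169$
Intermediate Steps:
$- \frac{396}{157} + \frac{z}{q} = - \frac{396}{157} + \frac{480}{-185} = \left(-396\right) \frac{1}{157} + 480 \left(- \frac{1}{185}\right) = - \frac{396}{157} - \frac{96}{37} = - \frac{29724}{5809}$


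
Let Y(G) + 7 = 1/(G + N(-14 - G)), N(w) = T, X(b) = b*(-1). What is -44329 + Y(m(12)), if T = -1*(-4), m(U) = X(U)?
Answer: -354689/8 ≈ -44336.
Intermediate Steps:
X(b) = -b
m(U) = -U
T = 4
N(w) = 4
Y(G) = -7 + 1/(4 + G) (Y(G) = -7 + 1/(G + 4) = -7 + 1/(4 + G))
-44329 + Y(m(12)) = -44329 + (-27 - (-7)*12)/(4 - 1*12) = -44329 + (-27 - 7*(-12))/(4 - 12) = -44329 + (-27 + 84)/(-8) = -44329 - ⅛*57 = -44329 - 57/8 = -354689/8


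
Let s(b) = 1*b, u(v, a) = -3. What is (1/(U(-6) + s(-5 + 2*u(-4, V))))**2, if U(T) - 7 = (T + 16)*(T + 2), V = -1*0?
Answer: 1/1936 ≈ 0.00051653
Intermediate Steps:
V = 0
U(T) = 7 + (2 + T)*(16 + T) (U(T) = 7 + (T + 16)*(T + 2) = 7 + (16 + T)*(2 + T) = 7 + (2 + T)*(16 + T))
s(b) = b
(1/(U(-6) + s(-5 + 2*u(-4, V))))**2 = (1/((39 + (-6)**2 + 18*(-6)) + (-5 + 2*(-3))))**2 = (1/((39 + 36 - 108) + (-5 - 6)))**2 = (1/(-33 - 11))**2 = (1/(-44))**2 = (-1/44)**2 = 1/1936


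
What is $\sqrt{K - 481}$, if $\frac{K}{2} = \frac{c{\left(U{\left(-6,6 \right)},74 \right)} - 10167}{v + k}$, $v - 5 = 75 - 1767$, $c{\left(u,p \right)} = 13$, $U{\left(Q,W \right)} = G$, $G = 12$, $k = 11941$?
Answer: $\frac{i \sqrt{12695687607}}{5127} \approx 21.977 i$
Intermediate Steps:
$U{\left(Q,W \right)} = 12$
$v = -1687$ ($v = 5 + \left(75 - 1767\right) = 5 - 1692 = -1687$)
$K = - \frac{10154}{5127}$ ($K = 2 \frac{13 - 10167}{-1687 + 11941} = 2 \left(- \frac{10154}{10254}\right) = 2 \left(\left(-10154\right) \frac{1}{10254}\right) = 2 \left(- \frac{5077}{5127}\right) = - \frac{10154}{5127} \approx -1.9805$)
$\sqrt{K - 481} = \sqrt{- \frac{10154}{5127} - 481} = \sqrt{- \frac{2476241}{5127}} = \frac{i \sqrt{12695687607}}{5127}$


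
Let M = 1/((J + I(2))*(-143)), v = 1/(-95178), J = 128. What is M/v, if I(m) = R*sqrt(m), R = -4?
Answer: 380712/73073 + 47589*sqrt(2)/292292 ≈ 5.4403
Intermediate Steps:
I(m) = -4*sqrt(m)
v = -1/95178 ≈ -1.0507e-5
M = 1/(-18304 + 572*sqrt(2)) (M = 1/((128 - 4*sqrt(2))*(-143)) = 1/(-18304 + 572*sqrt(2)) ≈ -5.7159e-5)
M/v = (-4/73073 - sqrt(2)/584584)/(-1/95178) = (-4/73073 - sqrt(2)/584584)*(-95178) = 380712/73073 + 47589*sqrt(2)/292292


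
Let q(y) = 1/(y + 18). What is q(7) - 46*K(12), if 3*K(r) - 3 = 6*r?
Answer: -28749/25 ≈ -1150.0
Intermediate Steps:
q(y) = 1/(18 + y)
K(r) = 1 + 2*r (K(r) = 1 + (6*r)/3 = 1 + 2*r)
q(7) - 46*K(12) = 1/(18 + 7) - 46*(1 + 2*12) = 1/25 - 46*(1 + 24) = 1/25 - 46*25 = 1/25 - 1150 = -28749/25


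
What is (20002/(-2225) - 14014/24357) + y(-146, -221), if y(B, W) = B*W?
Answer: 1748115720586/54194325 ≈ 32256.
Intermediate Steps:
(20002/(-2225) - 14014/24357) + y(-146, -221) = (20002/(-2225) - 14014/24357) - 146*(-221) = (20002*(-1/2225) - 14014*1/24357) + 32266 = (-20002/2225 - 14014/24357) + 32266 = -518369864/54194325 + 32266 = 1748115720586/54194325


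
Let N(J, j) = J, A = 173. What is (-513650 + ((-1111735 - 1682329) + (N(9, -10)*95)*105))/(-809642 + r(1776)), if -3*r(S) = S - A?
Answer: 9653817/2430529 ≈ 3.9719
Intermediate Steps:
r(S) = 173/3 - S/3 (r(S) = -(S - 1*173)/3 = -(S - 173)/3 = -(-173 + S)/3 = 173/3 - S/3)
(-513650 + ((-1111735 - 1682329) + (N(9, -10)*95)*105))/(-809642 + r(1776)) = (-513650 + ((-1111735 - 1682329) + (9*95)*105))/(-809642 + (173/3 - 1/3*1776)) = (-513650 + (-2794064 + 855*105))/(-809642 + (173/3 - 592)) = (-513650 + (-2794064 + 89775))/(-809642 - 1603/3) = (-513650 - 2704289)/(-2430529/3) = -3217939*(-3/2430529) = 9653817/2430529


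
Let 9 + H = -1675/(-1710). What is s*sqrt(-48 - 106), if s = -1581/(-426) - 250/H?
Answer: 13586561*I*sqrt(154)/389506 ≈ 432.87*I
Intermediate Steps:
H = -2743/342 (H = -9 - 1675/(-1710) = -9 - 1675*(-1/1710) = -9 + 335/342 = -2743/342 ≈ -8.0205)
s = 13586561/389506 (s = -1581/(-426) - 250/(-2743/342) = -1581*(-1/426) - 250*(-342/2743) = 527/142 + 85500/2743 = 13586561/389506 ≈ 34.882)
s*sqrt(-48 - 106) = 13586561*sqrt(-48 - 106)/389506 = 13586561*sqrt(-154)/389506 = 13586561*(I*sqrt(154))/389506 = 13586561*I*sqrt(154)/389506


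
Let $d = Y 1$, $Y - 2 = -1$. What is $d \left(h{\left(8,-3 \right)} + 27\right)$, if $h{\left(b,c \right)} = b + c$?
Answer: $32$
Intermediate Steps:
$Y = 1$ ($Y = 2 - 1 = 1$)
$d = 1$ ($d = 1 \cdot 1 = 1$)
$d \left(h{\left(8,-3 \right)} + 27\right) = 1 \left(\left(8 - 3\right) + 27\right) = 1 \left(5 + 27\right) = 1 \cdot 32 = 32$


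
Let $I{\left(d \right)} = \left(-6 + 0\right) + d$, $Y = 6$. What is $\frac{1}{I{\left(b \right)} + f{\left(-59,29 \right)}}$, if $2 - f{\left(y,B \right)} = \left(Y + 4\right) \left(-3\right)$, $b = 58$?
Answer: $\frac{1}{84} \approx 0.011905$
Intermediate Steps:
$f{\left(y,B \right)} = 32$ ($f{\left(y,B \right)} = 2 - \left(6 + 4\right) \left(-3\right) = 2 - 10 \left(-3\right) = 2 - -30 = 2 + 30 = 32$)
$I{\left(d \right)} = -6 + d$
$\frac{1}{I{\left(b \right)} + f{\left(-59,29 \right)}} = \frac{1}{\left(-6 + 58\right) + 32} = \frac{1}{52 + 32} = \frac{1}{84}$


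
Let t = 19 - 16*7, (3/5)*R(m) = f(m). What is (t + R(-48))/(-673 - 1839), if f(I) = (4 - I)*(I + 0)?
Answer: 4253/2512 ≈ 1.6931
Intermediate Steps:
f(I) = I*(4 - I) (f(I) = (4 - I)*I = I*(4 - I))
R(m) = 5*m*(4 - m)/3 (R(m) = 5*(m*(4 - m))/3 = 5*m*(4 - m)/3)
t = -93 (t = 19 - 112 = -93)
(t + R(-48))/(-673 - 1839) = (-93 + (5/3)*(-48)*(4 - 1*(-48)))/(-673 - 1839) = (-93 + (5/3)*(-48)*(4 + 48))/(-2512) = (-93 + (5/3)*(-48)*52)*(-1/2512) = (-93 - 4160)*(-1/2512) = -4253*(-1/2512) = 4253/2512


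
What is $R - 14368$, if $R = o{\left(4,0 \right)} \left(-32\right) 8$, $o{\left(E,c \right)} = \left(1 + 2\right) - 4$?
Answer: $-14112$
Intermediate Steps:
$o{\left(E,c \right)} = -1$ ($o{\left(E,c \right)} = 3 - 4 = -1$)
$R = 256$ ($R = \left(-1\right) \left(-32\right) 8 = 32 \cdot 8 = 256$)
$R - 14368 = 256 - 14368 = -14112$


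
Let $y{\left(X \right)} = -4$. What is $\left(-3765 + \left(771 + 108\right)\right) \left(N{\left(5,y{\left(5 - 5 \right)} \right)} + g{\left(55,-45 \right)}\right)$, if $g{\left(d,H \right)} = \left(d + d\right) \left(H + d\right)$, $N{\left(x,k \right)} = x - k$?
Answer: $-3200574$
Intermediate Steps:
$g{\left(d,H \right)} = 2 d \left(H + d\right)$
$\left(-3765 + \left(771 + 108\right)\right) \left(N{\left(5,y{\left(5 - 5 \right)} \right)} + g{\left(55,-45 \right)}\right) = \left(-3765 + \left(771 + 108\right)\right) \left(\left(5 - -4\right) + 2 \cdot 55 \left(-45 + 55\right)\right) = \left(-3765 + 879\right) \left(\left(5 + 4\right) + 2 \cdot 55 \cdot 10\right) = - 2886 \left(9 + 1100\right) = \left(-2886\right) 1109 = -3200574$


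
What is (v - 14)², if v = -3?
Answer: 289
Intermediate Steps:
(v - 14)² = (-3 - 14)² = (-17)² = 289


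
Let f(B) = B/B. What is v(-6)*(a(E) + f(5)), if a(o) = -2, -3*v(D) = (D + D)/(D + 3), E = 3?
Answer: 4/3 ≈ 1.3333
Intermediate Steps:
v(D) = -2*D/(3*(3 + D)) (v(D) = -(D + D)/(3*(D + 3)) = -2*D/(3*(3 + D)))
f(B) = 1
v(-6)*(a(E) + f(5)) = (-2*(-6)/(9 + 3*(-6)))*(-2 + 1) = -2*(-6)/(9 - 18)*(-1) = -2*(-6)/(-9)*(-1) = -2*(-6)*(-1/9)*(-1) = -4/3*(-1) = 4/3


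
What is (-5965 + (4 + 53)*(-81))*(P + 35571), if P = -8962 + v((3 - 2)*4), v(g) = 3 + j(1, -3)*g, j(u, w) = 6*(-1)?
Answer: -281354216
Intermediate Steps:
j(u, w) = -6
v(g) = 3 - 6*g
P = -8983 (P = -8962 + (3 - 6*(3 - 2)*4) = -8962 + (3 - 6*4) = -8962 + (3 - 24) = -8962 - 21 = -8983)
(-5965 + (4 + 53)*(-81))*(P + 35571) = (-5965 + (4 + 53)*(-81))*(-8983 + 35571) = (-5965 + 57*(-81))*26588 = (-5965 - 4617)*26588 = -10582*26588 = -281354216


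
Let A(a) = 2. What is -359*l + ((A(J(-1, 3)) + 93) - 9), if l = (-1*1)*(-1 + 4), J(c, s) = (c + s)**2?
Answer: 1163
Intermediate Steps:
l = -3 (l = -1*3 = -3)
-359*l + ((A(J(-1, 3)) + 93) - 9) = -359*(-3) + ((2 + 93) - 9) = 1077 + (95 - 9) = 1077 + 86 = 1163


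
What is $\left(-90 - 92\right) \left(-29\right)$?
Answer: $5278$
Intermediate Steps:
$\left(-90 - 92\right) \left(-29\right) = \left(-182\right) \left(-29\right) = 5278$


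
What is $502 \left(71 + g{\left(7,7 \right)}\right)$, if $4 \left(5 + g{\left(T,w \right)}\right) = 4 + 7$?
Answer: $\frac{69025}{2} \approx 34513.0$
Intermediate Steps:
$g{\left(T,w \right)} = - \frac{9}{4}$ ($g{\left(T,w \right)} = -5 + \frac{4 + 7}{4} = -5 + \frac{1}{4} \cdot 11 = -5 + \frac{11}{4} = - \frac{9}{4}$)
$502 \left(71 + g{\left(7,7 \right)}\right) = 502 \left(71 - \frac{9}{4}\right) = 502 \cdot \frac{275}{4} = \frac{69025}{2}$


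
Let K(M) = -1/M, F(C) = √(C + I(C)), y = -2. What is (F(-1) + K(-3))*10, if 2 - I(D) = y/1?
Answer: 10/3 + 10*√3 ≈ 20.654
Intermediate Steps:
I(D) = 4 (I(D) = 2 - (-2)/1 = 2 - (-2) = 2 - 1*(-2) = 2 + 2 = 4)
F(C) = √(4 + C) (F(C) = √(C + 4) = √(4 + C))
(F(-1) + K(-3))*10 = (√(4 - 1) - 1/(-3))*10 = (√3 - 1*(-⅓))*10 = (√3 + ⅓)*10 = (⅓ + √3)*10 = 10/3 + 10*√3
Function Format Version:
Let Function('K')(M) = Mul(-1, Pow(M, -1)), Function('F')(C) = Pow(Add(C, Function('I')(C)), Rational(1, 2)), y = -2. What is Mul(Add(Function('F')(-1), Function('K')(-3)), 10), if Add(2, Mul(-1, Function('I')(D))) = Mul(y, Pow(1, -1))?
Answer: Add(Rational(10, 3), Mul(10, Pow(3, Rational(1, 2)))) ≈ 20.654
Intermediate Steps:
Function('I')(D) = 4 (Function('I')(D) = Add(2, Mul(-1, Mul(-2, Pow(1, -1)))) = Add(2, Mul(-1, Mul(-2, 1))) = Add(2, Mul(-1, -2)) = Add(2, 2) = 4)
Function('F')(C) = Pow(Add(4, C), Rational(1, 2)) (Function('F')(C) = Pow(Add(C, 4), Rational(1, 2)) = Pow(Add(4, C), Rational(1, 2)))
Mul(Add(Function('F')(-1), Function('K')(-3)), 10) = Mul(Add(Pow(Add(4, -1), Rational(1, 2)), Mul(-1, Pow(-3, -1))), 10) = Mul(Add(Pow(3, Rational(1, 2)), Mul(-1, Rational(-1, 3))), 10) = Mul(Add(Pow(3, Rational(1, 2)), Rational(1, 3)), 10) = Mul(Add(Rational(1, 3), Pow(3, Rational(1, 2))), 10) = Add(Rational(10, 3), Mul(10, Pow(3, Rational(1, 2))))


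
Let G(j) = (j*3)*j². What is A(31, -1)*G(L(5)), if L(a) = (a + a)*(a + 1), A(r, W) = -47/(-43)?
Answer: 30456000/43 ≈ 7.0828e+5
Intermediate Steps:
A(r, W) = 47/43 (A(r, W) = -47*(-1/43) = 47/43)
L(a) = 2*a*(1 + a) (L(a) = (2*a)*(1 + a) = 2*a*(1 + a))
G(j) = 3*j³ (G(j) = (3*j)*j² = 3*j³)
A(31, -1)*G(L(5)) = 47*(3*(2*5*(1 + 5))³)/43 = 47*(3*(2*5*6)³)/43 = 47*(3*60³)/43 = 47*(3*216000)/43 = (47/43)*648000 = 30456000/43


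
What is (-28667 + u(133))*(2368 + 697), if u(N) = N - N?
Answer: -87864355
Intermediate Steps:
u(N) = 0
(-28667 + u(133))*(2368 + 697) = (-28667 + 0)*(2368 + 697) = -28667*3065 = -87864355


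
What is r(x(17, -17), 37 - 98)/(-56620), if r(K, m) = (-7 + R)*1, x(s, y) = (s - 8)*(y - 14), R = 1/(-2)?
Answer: 3/22648 ≈ 0.00013246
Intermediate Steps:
R = -½ ≈ -0.50000
x(s, y) = (-14 + y)*(-8 + s) (x(s, y) = (-8 + s)*(-14 + y) = (-14 + y)*(-8 + s))
r(K, m) = -15/2 (r(K, m) = (-7 - ½)*1 = -15/2*1 = -15/2)
r(x(17, -17), 37 - 98)/(-56620) = -15/2/(-56620) = -15/2*(-1/56620) = 3/22648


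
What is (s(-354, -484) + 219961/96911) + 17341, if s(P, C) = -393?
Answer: 1642667589/96911 ≈ 16950.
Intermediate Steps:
(s(-354, -484) + 219961/96911) + 17341 = (-393 + 219961/96911) + 17341 = -37866062/96911 + 17341 = 1642667589/96911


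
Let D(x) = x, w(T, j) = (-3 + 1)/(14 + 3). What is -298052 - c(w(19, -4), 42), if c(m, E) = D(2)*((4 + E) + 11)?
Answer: -298166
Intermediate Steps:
w(T, j) = -2/17
c(m, E) = 30 + 2*E (c(m, E) = 2*((4 + E) + 11) = 2*(15 + E) = 30 + 2*E)
-298052 - c(w(19, -4), 42) = -298052 - (30 + 2*42) = -298052 - (30 + 84) = -298052 - 1*114 = -298052 - 114 = -298166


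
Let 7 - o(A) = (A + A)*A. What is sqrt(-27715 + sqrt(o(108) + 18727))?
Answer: sqrt(-27715 + I*sqrt(4594)) ≈ 0.204 + 166.48*I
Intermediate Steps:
o(A) = 7 - 2*A**2 (o(A) = 7 - (A + A)*A = 7 - 2*A*A = 7 - 2*A**2)
sqrt(-27715 + sqrt(o(108) + 18727)) = sqrt(-27715 + sqrt((7 - 2*108**2) + 18727)) = sqrt(-27715 + sqrt((7 - 2*11664) + 18727)) = sqrt(-27715 + sqrt((7 - 23328) + 18727)) = sqrt(-27715 + sqrt(-23321 + 18727)) = sqrt(-27715 + sqrt(-4594)) = sqrt(-27715 + I*sqrt(4594))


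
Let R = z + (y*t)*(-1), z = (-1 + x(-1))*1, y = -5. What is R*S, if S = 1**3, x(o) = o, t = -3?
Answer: -17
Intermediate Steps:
z = -2 (z = (-1 - 1)*1 = -2*1 = -2)
R = -17 (R = -2 - 5*(-3)*(-1) = -2 + 15*(-1) = -2 - 15 = -17)
S = 1
R*S = -17*1 = -17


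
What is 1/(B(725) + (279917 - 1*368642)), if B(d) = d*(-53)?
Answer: -1/127150 ≈ -7.8647e-6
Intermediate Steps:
B(d) = -53*d
1/(B(725) + (279917 - 1*368642)) = 1/(-53*725 + (279917 - 1*368642)) = 1/(-38425 + (279917 - 368642)) = 1/(-38425 - 88725) = 1/(-127150) = -1/127150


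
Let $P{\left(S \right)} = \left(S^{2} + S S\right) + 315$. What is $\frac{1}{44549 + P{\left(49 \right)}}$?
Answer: $\frac{1}{49666} \approx 2.0134 \cdot 10^{-5}$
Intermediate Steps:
$P{\left(S \right)} = 315 + 2 S^{2}$ ($P{\left(S \right)} = \left(S^{2} + S^{2}\right) + 315 = 2 S^{2} + 315 = 315 + 2 S^{2}$)
$\frac{1}{44549 + P{\left(49 \right)}} = \frac{1}{44549 + \left(315 + 2 \cdot 49^{2}\right)} = \frac{1}{44549 + \left(315 + 2 \cdot 2401\right)} = \frac{1}{44549 + \left(315 + 4802\right)} = \frac{1}{44549 + 5117} = \frac{1}{49666}$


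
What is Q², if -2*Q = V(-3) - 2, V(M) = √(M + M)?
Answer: (2 - I*√6)²/4 ≈ -0.5 - 2.4495*I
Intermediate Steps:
V(M) = √2*√M (V(M) = √(2*M) = √2*√M)
Q = 1 - I*√6/2 (Q = -(√2*√(-3) - 2)/2 = -(√2*(I*√3) - 2)/2 = -(I*√6 - 2)/2 = -(-2 + I*√6)/2 = 1 - I*√6/2 ≈ 1.0 - 1.2247*I)
Q² = (1 - I*√6/2)²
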